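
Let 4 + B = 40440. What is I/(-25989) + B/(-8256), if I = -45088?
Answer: -18851241/5960144 ≈ -3.1629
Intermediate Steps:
B = 40436 (B = -4 + 40440 = 40436)
I/(-25989) + B/(-8256) = -45088/(-25989) + 40436/(-8256) = -45088*(-1/25989) + 40436*(-1/8256) = 45088/25989 - 10109/2064 = -18851241/5960144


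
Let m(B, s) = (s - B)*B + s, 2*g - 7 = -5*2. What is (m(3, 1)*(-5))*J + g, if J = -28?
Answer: -1403/2 ≈ -701.50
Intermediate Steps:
g = -3/2 (g = 7/2 + (-5*2)/2 = 7/2 + (½)*(-10) = 7/2 - 5 = -3/2 ≈ -1.5000)
m(B, s) = s + B*(s - B) (m(B, s) = B*(s - B) + s = s + B*(s - B))
(m(3, 1)*(-5))*J + g = ((1 - 1*3² + 3*1)*(-5))*(-28) - 3/2 = ((1 - 1*9 + 3)*(-5))*(-28) - 3/2 = ((1 - 9 + 3)*(-5))*(-28) - 3/2 = -5*(-5)*(-28) - 3/2 = 25*(-28) - 3/2 = -700 - 3/2 = -1403/2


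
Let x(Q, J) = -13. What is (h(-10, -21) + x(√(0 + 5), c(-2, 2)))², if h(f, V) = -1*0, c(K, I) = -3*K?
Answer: 169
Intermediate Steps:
h(f, V) = 0
(h(-10, -21) + x(√(0 + 5), c(-2, 2)))² = (0 - 13)² = (-13)² = 169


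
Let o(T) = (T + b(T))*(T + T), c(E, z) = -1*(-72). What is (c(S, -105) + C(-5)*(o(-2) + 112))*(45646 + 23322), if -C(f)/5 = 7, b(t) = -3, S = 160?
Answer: -313666464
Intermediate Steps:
C(f) = -35 (C(f) = -5*7 = -35)
c(E, z) = 72
o(T) = 2*T*(-3 + T) (o(T) = (T - 3)*(T + T) = (-3 + T)*(2*T) = 2*T*(-3 + T))
(c(S, -105) + C(-5)*(o(-2) + 112))*(45646 + 23322) = (72 - 35*(2*(-2)*(-3 - 2) + 112))*(45646 + 23322) = (72 - 35*(2*(-2)*(-5) + 112))*68968 = (72 - 35*(20 + 112))*68968 = (72 - 35*132)*68968 = (72 - 4620)*68968 = -4548*68968 = -313666464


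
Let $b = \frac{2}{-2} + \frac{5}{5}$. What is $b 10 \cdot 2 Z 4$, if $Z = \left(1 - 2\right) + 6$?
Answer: $0$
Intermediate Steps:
$b = 0$ ($b = 2 \left(- \frac{1}{2}\right) + 5 \cdot \frac{1}{5} = -1 + 1 = 0$)
$Z = 5$ ($Z = -1 + 6 = 5$)
$b 10 \cdot 2 Z 4 = 0 \cdot 10 \cdot 2 \cdot 5 \cdot 4 = 0 \cdot 10 \cdot 4 = 0 \cdot 40 = 0$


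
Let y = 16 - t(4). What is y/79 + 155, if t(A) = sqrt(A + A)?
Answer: 12261/79 - 2*sqrt(2)/79 ≈ 155.17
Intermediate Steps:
t(A) = sqrt(2)*sqrt(A) (t(A) = sqrt(2*A) = sqrt(2)*sqrt(A))
y = 16 - 2*sqrt(2) (y = 16 - sqrt(2)*sqrt(4) = 16 - sqrt(2)*2 = 16 - 2*sqrt(2) ≈ 13.172)
y/79 + 155 = (16 - 2*sqrt(2))/79 + 155 = (16 - 2*sqrt(2))*(1/79) + 155 = (16/79 - 2*sqrt(2)/79) + 155 = 12261/79 - 2*sqrt(2)/79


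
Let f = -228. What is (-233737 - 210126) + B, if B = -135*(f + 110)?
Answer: -427933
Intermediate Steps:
B = 15930 (B = -135*(-228 + 110) = -135*(-118) = 15930)
(-233737 - 210126) + B = (-233737 - 210126) + 15930 = -443863 + 15930 = -427933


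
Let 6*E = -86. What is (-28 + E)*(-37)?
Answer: 4699/3 ≈ 1566.3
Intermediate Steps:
E = -43/3 (E = (⅙)*(-86) = -43/3 ≈ -14.333)
(-28 + E)*(-37) = (-28 - 43/3)*(-37) = -127/3*(-37) = 4699/3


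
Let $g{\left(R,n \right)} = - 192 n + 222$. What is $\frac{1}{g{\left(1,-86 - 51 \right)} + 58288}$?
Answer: $\frac{1}{84814} \approx 1.1791 \cdot 10^{-5}$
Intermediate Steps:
$g{\left(R,n \right)} = 222 - 192 n$
$\frac{1}{g{\left(1,-86 - 51 \right)} + 58288} = \frac{1}{\left(222 - 192 \left(-86 - 51\right)\right) + 58288} = \frac{1}{\left(222 - -26304\right) + 58288} = \frac{1}{\left(222 + 26304\right) + 58288} = \frac{1}{26526 + 58288} = \frac{1}{84814}$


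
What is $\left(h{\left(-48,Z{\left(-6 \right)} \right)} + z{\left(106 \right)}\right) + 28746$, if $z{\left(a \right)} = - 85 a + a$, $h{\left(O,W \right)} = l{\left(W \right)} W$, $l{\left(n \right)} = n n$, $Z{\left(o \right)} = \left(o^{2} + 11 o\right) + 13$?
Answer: $14929$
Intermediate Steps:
$Z{\left(o \right)} = 13 + o^{2} + 11 o$
$l{\left(n \right)} = n^{2}$
$h{\left(O,W \right)} = W^{3}$ ($h{\left(O,W \right)} = W^{2} W = W^{3}$)
$z{\left(a \right)} = - 84 a$
$\left(h{\left(-48,Z{\left(-6 \right)} \right)} + z{\left(106 \right)}\right) + 28746 = \left(\left(13 + \left(-6\right)^{2} + 11 \left(-6\right)\right)^{3} - 8904\right) + 28746 = \left(\left(13 + 36 - 66\right)^{3} - 8904\right) + 28746 = \left(\left(-17\right)^{3} - 8904\right) + 28746 = \left(-4913 - 8904\right) + 28746 = -13817 + 28746 = 14929$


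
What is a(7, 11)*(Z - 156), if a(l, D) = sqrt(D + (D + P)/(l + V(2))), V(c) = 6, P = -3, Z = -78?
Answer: -18*sqrt(1963) ≈ -797.50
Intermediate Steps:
a(l, D) = sqrt(D + (-3 + D)/(6 + l)) (a(l, D) = sqrt(D + (D - 3)/(l + 6)) = sqrt(D + (-3 + D)/(6 + l)))
a(7, 11)*(Z - 156) = sqrt((-3 + 11 + 11*(6 + 7))/(6 + 7))*(-78 - 156) = sqrt((-3 + 11 + 11*13)/13)*(-234) = sqrt((-3 + 11 + 143)/13)*(-234) = sqrt((1/13)*151)*(-234) = sqrt(151/13)*(-234) = (sqrt(1963)/13)*(-234) = -18*sqrt(1963)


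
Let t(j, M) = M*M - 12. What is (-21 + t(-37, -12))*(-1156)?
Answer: -128316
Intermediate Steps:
t(j, M) = -12 + M² (t(j, M) = M² - 12 = -12 + M²)
(-21 + t(-37, -12))*(-1156) = (-21 + (-12 + (-12)²))*(-1156) = (-21 + (-12 + 144))*(-1156) = (-21 + 132)*(-1156) = 111*(-1156) = -128316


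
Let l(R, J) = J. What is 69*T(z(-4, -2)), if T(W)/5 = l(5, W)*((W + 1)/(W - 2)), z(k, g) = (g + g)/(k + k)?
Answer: -345/2 ≈ -172.50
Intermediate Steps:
z(k, g) = g/k (z(k, g) = (2*g)/((2*k)) = (2*g)*(1/(2*k)) = g/k)
T(W) = 5*W*(1 + W)/(-2 + W) (T(W) = 5*(W*((W + 1)/(W - 2))) = 5*(W*((1 + W)/(-2 + W))) = 5*(W*(1 + W)/(-2 + W)) = 5*W*(1 + W)/(-2 + W))
69*T(z(-4, -2)) = 69*(5*(-2/(-4))*(1 - 2/(-4))/(-2 - 2/(-4))) = 69*(5*(-2*(-¼))*(1 - 2*(-¼))/(-2 - 2*(-¼))) = 69*(5*(½)*(1 + ½)/(-2 + ½)) = 69*(5*(½)*(3/2)/(-3/2)) = 69*(5*(½)*(-⅔)*(3/2)) = 69*(-5/2) = -345/2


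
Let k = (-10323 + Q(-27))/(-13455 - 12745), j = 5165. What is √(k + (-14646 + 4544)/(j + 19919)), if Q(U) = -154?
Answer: I*√767007552666/16430020 ≈ 0.053304*I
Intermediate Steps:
k = 10477/26200 (k = (-10323 - 154)/(-13455 - 12745) = -10477/(-26200) = -10477*(-1/26200) = 10477/26200 ≈ 0.39989)
√(k + (-14646 + 4544)/(j + 19919)) = √(10477/26200 + (-14646 + 4544)/(5165 + 19919)) = √(10477/26200 - 10102/25084) = √(10477/26200 - 10102*1/25084) = √(10477/26200 - 5051/12542) = √(-466833/164300200) = I*√767007552666/16430020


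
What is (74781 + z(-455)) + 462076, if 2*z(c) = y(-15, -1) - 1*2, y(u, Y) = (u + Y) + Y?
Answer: 1073695/2 ≈ 5.3685e+5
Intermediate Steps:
y(u, Y) = u + 2*Y (y(u, Y) = (Y + u) + Y = u + 2*Y)
z(c) = -19/2 (z(c) = ((-15 + 2*(-1)) - 1*2)/2 = ((-15 - 2) - 2)/2 = (-17 - 2)/2 = (½)*(-19) = -19/2)
(74781 + z(-455)) + 462076 = (74781 - 19/2) + 462076 = 149543/2 + 462076 = 1073695/2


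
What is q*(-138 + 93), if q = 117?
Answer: -5265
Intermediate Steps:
q*(-138 + 93) = 117*(-138 + 93) = 117*(-45) = -5265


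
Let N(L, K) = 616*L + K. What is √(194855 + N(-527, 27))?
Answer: 5*I*√5190 ≈ 360.21*I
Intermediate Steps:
N(L, K) = K + 616*L
√(194855 + N(-527, 27)) = √(194855 + (27 + 616*(-527))) = √(194855 + (27 - 324632)) = √(194855 - 324605) = √(-129750) = 5*I*√5190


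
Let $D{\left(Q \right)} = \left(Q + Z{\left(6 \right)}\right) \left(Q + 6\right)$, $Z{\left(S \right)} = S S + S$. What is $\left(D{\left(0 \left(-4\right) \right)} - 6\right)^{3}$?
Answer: $14886936$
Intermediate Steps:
$Z{\left(S \right)} = S + S^{2}$ ($Z{\left(S \right)} = S^{2} + S = S + S^{2}$)
$D{\left(Q \right)} = \left(6 + Q\right) \left(42 + Q\right)$ ($D{\left(Q \right)} = \left(Q + 6 \left(1 + 6\right)\right) \left(Q + 6\right) = \left(Q + 6 \cdot 7\right) \left(6 + Q\right) = \left(Q + 42\right) \left(6 + Q\right) = \left(42 + Q\right) \left(6 + Q\right) = \left(6 + Q\right) \left(42 + Q\right)$)
$\left(D{\left(0 \left(-4\right) \right)} - 6\right)^{3} = \left(\left(252 + \left(0 \left(-4\right)\right)^{2} + 48 \cdot 0 \left(-4\right)\right) - 6\right)^{3} = \left(\left(252 + 0^{2} + 48 \cdot 0\right) - 6\right)^{3} = \left(\left(252 + 0 + 0\right) - 6\right)^{3} = \left(252 - 6\right)^{3} = 246^{3} = 14886936$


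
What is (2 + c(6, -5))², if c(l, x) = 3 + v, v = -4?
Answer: 1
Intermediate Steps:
c(l, x) = -1 (c(l, x) = 3 - 4 = -1)
(2 + c(6, -5))² = (2 - 1)² = 1² = 1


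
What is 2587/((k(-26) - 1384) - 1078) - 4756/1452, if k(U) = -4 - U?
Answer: -3840241/885720 ≈ -4.3357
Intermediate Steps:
2587/((k(-26) - 1384) - 1078) - 4756/1452 = 2587/(((-4 - 1*(-26)) - 1384) - 1078) - 4756/1452 = 2587/(((-4 + 26) - 1384) - 1078) - 4756*1/1452 = 2587/((22 - 1384) - 1078) - 1189/363 = 2587/(-1362 - 1078) - 1189/363 = 2587/(-2440) - 1189/363 = 2587*(-1/2440) - 1189/363 = -2587/2440 - 1189/363 = -3840241/885720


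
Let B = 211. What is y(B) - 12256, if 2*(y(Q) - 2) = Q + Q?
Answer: -12043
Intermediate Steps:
y(Q) = 2 + Q (y(Q) = 2 + (Q + Q)/2 = 2 + (2*Q)/2 = 2 + Q)
y(B) - 12256 = (2 + 211) - 12256 = 213 - 12256 = -12043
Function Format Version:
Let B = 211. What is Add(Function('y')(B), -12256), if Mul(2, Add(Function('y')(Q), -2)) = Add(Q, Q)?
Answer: -12043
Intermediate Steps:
Function('y')(Q) = Add(2, Q) (Function('y')(Q) = Add(2, Mul(Rational(1, 2), Add(Q, Q))) = Add(2, Mul(Rational(1, 2), Mul(2, Q))) = Add(2, Q))
Add(Function('y')(B), -12256) = Add(Add(2, 211), -12256) = Add(213, -12256) = -12043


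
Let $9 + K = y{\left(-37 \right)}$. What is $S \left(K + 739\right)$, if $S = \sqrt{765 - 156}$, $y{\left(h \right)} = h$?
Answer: $693 \sqrt{609} \approx 17102.0$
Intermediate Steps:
$K = -46$ ($K = -9 - 37 = -46$)
$S = \sqrt{609} \approx 24.678$
$S \left(K + 739\right) = \sqrt{609} \left(-46 + 739\right) = \sqrt{609} \cdot 693 = 693 \sqrt{609}$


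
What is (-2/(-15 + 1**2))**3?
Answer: 1/343 ≈ 0.0029155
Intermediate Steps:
(-2/(-15 + 1**2))**3 = (-2/(-15 + 1))**3 = (-2/(-14))**3 = (-2*(-1/14))**3 = (1/7)**3 = 1/343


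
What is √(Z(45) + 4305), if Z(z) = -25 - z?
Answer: 11*√35 ≈ 65.077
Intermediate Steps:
√(Z(45) + 4305) = √((-25 - 1*45) + 4305) = √((-25 - 45) + 4305) = √(-70 + 4305) = √4235 = 11*√35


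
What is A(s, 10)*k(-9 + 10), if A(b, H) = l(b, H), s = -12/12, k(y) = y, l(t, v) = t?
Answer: -1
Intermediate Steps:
s = -1 (s = -12*1/12 = -1)
A(b, H) = b
A(s, 10)*k(-9 + 10) = -(-9 + 10) = -1*1 = -1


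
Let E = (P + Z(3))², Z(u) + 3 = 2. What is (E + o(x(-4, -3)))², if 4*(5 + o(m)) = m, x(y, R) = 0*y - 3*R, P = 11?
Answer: 151321/16 ≈ 9457.6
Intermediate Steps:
Z(u) = -1 (Z(u) = -3 + 2 = -1)
x(y, R) = -3*R (x(y, R) = 0 - 3*R = -3*R)
o(m) = -5 + m/4
E = 100 (E = (11 - 1)² = 10² = 100)
(E + o(x(-4, -3)))² = (100 + (-5 + (-3*(-3))/4))² = (100 + (-5 + (¼)*9))² = (100 + (-5 + 9/4))² = (100 - 11/4)² = (389/4)² = 151321/16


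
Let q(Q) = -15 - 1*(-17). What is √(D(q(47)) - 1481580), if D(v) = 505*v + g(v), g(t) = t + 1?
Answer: I*√1480567 ≈ 1216.8*I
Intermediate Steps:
g(t) = 1 + t
q(Q) = 2 (q(Q) = -15 + 17 = 2)
D(v) = 1 + 506*v (D(v) = 505*v + (1 + v) = 1 + 506*v)
√(D(q(47)) - 1481580) = √((1 + 506*2) - 1481580) = √((1 + 1012) - 1481580) = √(1013 - 1481580) = √(-1480567) = I*√1480567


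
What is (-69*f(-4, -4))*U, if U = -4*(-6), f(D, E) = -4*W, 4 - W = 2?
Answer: 13248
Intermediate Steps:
W = 2 (W = 4 - 1*2 = 4 - 2 = 2)
f(D, E) = -8 (f(D, E) = -4*2 = -8)
U = 24
(-69*f(-4, -4))*U = -69*(-8)*24 = 552*24 = 13248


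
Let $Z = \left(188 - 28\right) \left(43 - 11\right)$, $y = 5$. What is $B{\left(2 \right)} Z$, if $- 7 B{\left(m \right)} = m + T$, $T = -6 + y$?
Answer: $- \frac{5120}{7} \approx -731.43$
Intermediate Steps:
$T = -1$ ($T = -6 + 5 = -1$)
$B{\left(m \right)} = \frac{1}{7} - \frac{m}{7}$ ($B{\left(m \right)} = - \frac{m - 1}{7} = - \frac{-1 + m}{7} = \frac{1}{7} - \frac{m}{7}$)
$Z = 5120$ ($Z = 160 \cdot 32 = 5120$)
$B{\left(2 \right)} Z = \left(\frac{1}{7} - \frac{2}{7}\right) 5120 = \left(- \frac{1}{7}\right) 5120 = - \frac{5120}{7}$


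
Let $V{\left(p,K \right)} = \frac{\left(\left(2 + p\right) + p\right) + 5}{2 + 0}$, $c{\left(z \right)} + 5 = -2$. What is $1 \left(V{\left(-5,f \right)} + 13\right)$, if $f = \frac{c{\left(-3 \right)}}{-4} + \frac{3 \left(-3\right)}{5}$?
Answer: $\frac{23}{2} \approx 11.5$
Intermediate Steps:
$c{\left(z \right)} = -7$ ($c{\left(z \right)} = -5 - 2 = -7$)
$f = - \frac{1}{20}$ ($f = - \frac{7}{-4} + \frac{3 \left(-3\right)}{5} = \left(-7\right) \left(- \frac{1}{4}\right) - \frac{9}{5} = \frac{7}{4} - \frac{9}{5} = - \frac{1}{20} \approx -0.05$)
$V{\left(p,K \right)} = \frac{7}{2} + p$ ($V{\left(p,K \right)} = \frac{\left(2 + 2 p\right) + 5}{2} = \left(7 + 2 p\right) \frac{1}{2} = \frac{7}{2} + p$)
$1 \left(V{\left(-5,f \right)} + 13\right) = 1 \left(\left(\frac{7}{2} - 5\right) + 13\right) = 1 \left(- \frac{3}{2} + 13\right) = 1 \cdot \frac{23}{2} = \frac{23}{2}$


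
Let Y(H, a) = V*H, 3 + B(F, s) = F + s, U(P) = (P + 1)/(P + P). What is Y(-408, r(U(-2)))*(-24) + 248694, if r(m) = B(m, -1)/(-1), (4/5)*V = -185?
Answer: -2015706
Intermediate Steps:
V = -925/4 (V = (5/4)*(-185) = -925/4 ≈ -231.25)
U(P) = (1 + P)/(2*P) (U(P) = (1 + P)/((2*P)) = (1 + P)*(1/(2*P)) = (1 + P)/(2*P))
B(F, s) = -3 + F + s (B(F, s) = -3 + (F + s) = -3 + F + s)
r(m) = 4 - m (r(m) = (-3 + m - 1)/(-1) = (-4 + m)*(-1) = 4 - m)
Y(H, a) = -925*H/4
Y(-408, r(U(-2)))*(-24) + 248694 = -925/4*(-408)*(-24) + 248694 = 94350*(-24) + 248694 = -2264400 + 248694 = -2015706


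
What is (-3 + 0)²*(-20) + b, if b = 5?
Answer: -175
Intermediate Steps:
(-3 + 0)²*(-20) + b = (-3 + 0)²*(-20) + 5 = (-3)²*(-20) + 5 = 9*(-20) + 5 = -180 + 5 = -175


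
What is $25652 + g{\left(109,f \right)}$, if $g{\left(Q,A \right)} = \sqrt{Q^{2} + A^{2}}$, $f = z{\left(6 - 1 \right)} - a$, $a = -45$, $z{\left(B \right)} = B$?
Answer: $25652 + \sqrt{14381} \approx 25772.0$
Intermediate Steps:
$f = 50$ ($f = \left(6 - 1\right) - -45 = 5 + 45 = 50$)
$g{\left(Q,A \right)} = \sqrt{A^{2} + Q^{2}}$
$25652 + g{\left(109,f \right)} = 25652 + \sqrt{50^{2} + 109^{2}} = 25652 + \sqrt{2500 + 11881} = 25652 + \sqrt{14381}$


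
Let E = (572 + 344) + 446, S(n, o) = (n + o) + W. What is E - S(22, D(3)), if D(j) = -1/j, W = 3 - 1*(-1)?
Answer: 4009/3 ≈ 1336.3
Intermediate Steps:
W = 4 (W = 3 + 1 = 4)
S(n, o) = 4 + n + o (S(n, o) = (n + o) + 4 = 4 + n + o)
E = 1362 (E = 916 + 446 = 1362)
E - S(22, D(3)) = 1362 - (4 + 22 - 1/3) = 1362 - (4 + 22 - 1*⅓) = 1362 - (4 + 22 - ⅓) = 1362 - 1*77/3 = 1362 - 77/3 = 4009/3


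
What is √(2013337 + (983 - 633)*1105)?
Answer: √2400087 ≈ 1549.2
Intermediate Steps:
√(2013337 + (983 - 633)*1105) = √(2013337 + 350*1105) = √(2013337 + 386750) = √2400087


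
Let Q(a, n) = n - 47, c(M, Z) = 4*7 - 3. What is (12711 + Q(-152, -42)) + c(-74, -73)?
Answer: 12647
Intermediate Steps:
c(M, Z) = 25 (c(M, Z) = 28 - 3 = 25)
Q(a, n) = -47 + n
(12711 + Q(-152, -42)) + c(-74, -73) = (12711 + (-47 - 42)) + 25 = (12711 - 89) + 25 = 12622 + 25 = 12647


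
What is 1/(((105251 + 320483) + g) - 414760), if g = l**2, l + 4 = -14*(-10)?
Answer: 1/29470 ≈ 3.3933e-5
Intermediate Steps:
l = 136 (l = -4 - 14*(-10) = -4 + 140 = 136)
g = 18496 (g = 136**2 = 18496)
1/(((105251 + 320483) + g) - 414760) = 1/(((105251 + 320483) + 18496) - 414760) = 1/((425734 + 18496) - 414760) = 1/(444230 - 414760) = 1/29470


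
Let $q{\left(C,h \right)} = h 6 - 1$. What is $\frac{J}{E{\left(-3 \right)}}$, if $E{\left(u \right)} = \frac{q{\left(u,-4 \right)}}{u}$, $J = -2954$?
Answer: $- \frac{8862}{25} \approx -354.48$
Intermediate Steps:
$q{\left(C,h \right)} = -1 + 6 h$ ($q{\left(C,h \right)} = 6 h - 1 = -1 + 6 h$)
$E{\left(u \right)} = - \frac{25}{u}$ ($E{\left(u \right)} = \frac{-1 + 6 \left(-4\right)}{u} = \frac{-1 - 24}{u} = - \frac{25}{u}$)
$\frac{J}{E{\left(-3 \right)}} = - \frac{2954}{\left(-25\right) \frac{1}{-3}} = - \frac{2954}{\left(-25\right) \left(- \frac{1}{3}\right)} = - \frac{2954}{\frac{25}{3}} = \left(-2954\right) \frac{3}{25} = - \frac{8862}{25}$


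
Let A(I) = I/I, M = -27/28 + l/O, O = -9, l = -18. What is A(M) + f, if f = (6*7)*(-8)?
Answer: -335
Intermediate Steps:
f = -336 (f = 42*(-8) = -336)
M = 29/28 (M = -27/28 - 18/(-9) = -27*1/28 - 18*(-⅑) = -27/28 + 2 = 29/28 ≈ 1.0357)
A(I) = 1
A(M) + f = 1 - 336 = -335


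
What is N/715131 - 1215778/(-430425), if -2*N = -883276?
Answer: 117725841452/34201140075 ≈ 3.4422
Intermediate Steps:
N = 441638 (N = -½*(-883276) = 441638)
N/715131 - 1215778/(-430425) = 441638/715131 - 1215778/(-430425) = 441638*(1/715131) - 1215778*(-1/430425) = 441638/715131 + 1215778/430425 = 117725841452/34201140075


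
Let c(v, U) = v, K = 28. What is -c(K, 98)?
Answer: -28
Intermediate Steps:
-c(K, 98) = -1*28 = -28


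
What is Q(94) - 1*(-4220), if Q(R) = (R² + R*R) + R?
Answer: 21986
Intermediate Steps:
Q(R) = R + 2*R² (Q(R) = (R² + R²) + R = 2*R² + R = R + 2*R²)
Q(94) - 1*(-4220) = 94*(1 + 2*94) - 1*(-4220) = 94*(1 + 188) + 4220 = 94*189 + 4220 = 17766 + 4220 = 21986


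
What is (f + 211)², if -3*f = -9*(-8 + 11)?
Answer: 48400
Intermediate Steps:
f = 9 (f = -(-3)*(-8 + 11) = -(-3)*3 = -⅓*(-27) = 9)
(f + 211)² = (9 + 211)² = 220² = 48400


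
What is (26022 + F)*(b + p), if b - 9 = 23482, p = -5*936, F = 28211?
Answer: 1020176963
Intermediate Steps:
p = -4680
b = 23491 (b = 9 + 23482 = 23491)
(26022 + F)*(b + p) = (26022 + 28211)*(23491 - 4680) = 54233*18811 = 1020176963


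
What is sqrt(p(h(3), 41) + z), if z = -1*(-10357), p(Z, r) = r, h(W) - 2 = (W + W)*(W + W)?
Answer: sqrt(10398) ≈ 101.97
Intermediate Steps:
h(W) = 2 + 4*W**2 (h(W) = 2 + (W + W)*(W + W) = 2 + (2*W)*(2*W) = 2 + 4*W**2)
z = 10357
sqrt(p(h(3), 41) + z) = sqrt(41 + 10357) = sqrt(10398)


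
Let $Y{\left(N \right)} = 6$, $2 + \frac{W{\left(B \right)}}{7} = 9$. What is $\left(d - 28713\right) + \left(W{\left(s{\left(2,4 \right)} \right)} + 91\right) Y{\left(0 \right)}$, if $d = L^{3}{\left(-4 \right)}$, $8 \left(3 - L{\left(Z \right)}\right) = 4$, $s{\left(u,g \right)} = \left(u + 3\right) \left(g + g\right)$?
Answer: $- \frac{222859}{8} \approx -27857.0$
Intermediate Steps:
$s{\left(u,g \right)} = 2 g \left(3 + u\right)$ ($s{\left(u,g \right)} = \left(3 + u\right) 2 g = 2 g \left(3 + u\right)$)
$L{\left(Z \right)} = \frac{5}{2}$ ($L{\left(Z \right)} = 3 - \frac{1}{2} = \frac{5}{2}$)
$W{\left(B \right)} = 49$ ($W{\left(B \right)} = -14 + 7 \cdot 9 = -14 + 63 = 49$)
$d = \frac{125}{8}$ ($d = \left(\frac{5}{2}\right)^{3} = \frac{125}{8} \approx 15.625$)
$\left(d - 28713\right) + \left(W{\left(s{\left(2,4 \right)} \right)} + 91\right) Y{\left(0 \right)} = \left(\frac{125}{8} - 28713\right) + \left(49 + 91\right) 6 = - \frac{229579}{8} + 140 \cdot 6 = - \frac{229579}{8} + 840 = - \frac{222859}{8}$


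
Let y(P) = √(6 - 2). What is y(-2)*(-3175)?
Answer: -6350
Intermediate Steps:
y(P) = 2 (y(P) = √4 = 2)
y(-2)*(-3175) = 2*(-3175) = -6350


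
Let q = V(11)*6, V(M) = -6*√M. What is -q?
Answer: 36*√11 ≈ 119.40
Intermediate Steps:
q = -36*√11 (q = -6*√11*6 = -36*√11 ≈ -119.40)
-q = -(-36)*√11 = 36*√11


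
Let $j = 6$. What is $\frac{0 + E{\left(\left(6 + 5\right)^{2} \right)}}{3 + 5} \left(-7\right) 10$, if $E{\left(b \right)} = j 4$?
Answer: $-210$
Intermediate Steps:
$E{\left(b \right)} = 24$ ($E{\left(b \right)} = 6 \cdot 4 = 24$)
$\frac{0 + E{\left(\left(6 + 5\right)^{2} \right)}}{3 + 5} \left(-7\right) 10 = \frac{0 + 24}{3 + 5} \left(-7\right) 10 = \frac{24}{8} \left(-7\right) 10 = 24 \cdot \frac{1}{8} \left(-7\right) 10 = 3 \left(-7\right) 10 = \left(-21\right) 10 = -210$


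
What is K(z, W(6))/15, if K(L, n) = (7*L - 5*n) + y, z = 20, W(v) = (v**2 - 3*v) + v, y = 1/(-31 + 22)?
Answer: 179/135 ≈ 1.3259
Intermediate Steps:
y = -1/9 (y = 1/(-9) = -1/9 ≈ -0.11111)
W(v) = v**2 - 2*v
K(L, n) = -1/9 - 5*n + 7*L (K(L, n) = (7*L - 5*n) - 1/9 = (-5*n + 7*L) - 1/9 = -1/9 - 5*n + 7*L)
K(z, W(6))/15 = (-1/9 - 30*(-2 + 6) + 7*20)/15 = (-1/9 - 30*4 + 140)*(1/15) = (-1/9 - 5*24 + 140)*(1/15) = (-1/9 - 120 + 140)*(1/15) = (179/9)*(1/15) = 179/135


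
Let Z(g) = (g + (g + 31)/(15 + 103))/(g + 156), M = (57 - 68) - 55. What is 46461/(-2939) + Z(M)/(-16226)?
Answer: -8006142103523/506448832680 ≈ -15.808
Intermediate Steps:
M = -66 (M = -11 - 55 = -66)
Z(g) = (31/118 + 119*g/118)/(156 + g) (Z(g) = (g + (31 + g)/118)/(156 + g) = (g + (31 + g)*(1/118))/(156 + g) = (g + (31/118 + g/118))/(156 + g) = (31/118 + 119*g/118)/(156 + g))
46461/(-2939) + Z(M)/(-16226) = 46461/(-2939) + ((31 + 119*(-66))/(118*(156 - 66)))/(-16226) = 46461*(-1/2939) + ((1/118)*(31 - 7854)/90)*(-1/16226) = -46461/2939 + ((1/118)*(1/90)*(-7823))*(-1/16226) = -46461/2939 - 7823/10620*(-1/16226) = -46461/2939 + 7823/172320120 = -8006142103523/506448832680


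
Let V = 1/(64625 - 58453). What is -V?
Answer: -1/6172 ≈ -0.00016202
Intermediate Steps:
V = 1/6172 ≈ 0.00016202
-V = -1*1/6172 = -1/6172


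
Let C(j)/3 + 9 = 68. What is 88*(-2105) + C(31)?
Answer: -185063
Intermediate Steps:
C(j) = 177 (C(j) = -27 + 3*68 = -27 + 204 = 177)
88*(-2105) + C(31) = 88*(-2105) + 177 = -185240 + 177 = -185063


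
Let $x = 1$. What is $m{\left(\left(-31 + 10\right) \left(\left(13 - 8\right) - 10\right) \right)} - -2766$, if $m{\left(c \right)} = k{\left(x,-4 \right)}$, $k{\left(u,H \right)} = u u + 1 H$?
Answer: $2763$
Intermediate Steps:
$k{\left(u,H \right)} = H + u^{2}$ ($k{\left(u,H \right)} = u^{2} + H = H + u^{2}$)
$m{\left(c \right)} = -3$ ($m{\left(c \right)} = -4 + 1^{2} = -4 + 1 = -3$)
$m{\left(\left(-31 + 10\right) \left(\left(13 - 8\right) - 10\right) \right)} - -2766 = -3 - -2766 = -3 + 2766 = 2763$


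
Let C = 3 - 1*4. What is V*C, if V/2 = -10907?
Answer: 21814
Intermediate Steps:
C = -1 (C = 3 - 4 = -1)
V = -21814 (V = 2*(-10907) = -21814)
V*C = -21814*(-1) = 21814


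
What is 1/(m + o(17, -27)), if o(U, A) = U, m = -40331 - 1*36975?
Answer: -1/77289 ≈ -1.2938e-5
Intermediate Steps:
m = -77306 (m = -40331 - 36975 = -77306)
1/(m + o(17, -27)) = 1/(-77306 + 17) = 1/(-77289) = -1/77289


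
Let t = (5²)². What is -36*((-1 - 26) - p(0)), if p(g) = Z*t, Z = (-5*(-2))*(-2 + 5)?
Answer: 675972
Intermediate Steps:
Z = 30 (Z = 10*3 = 30)
t = 625 (t = 25² = 625)
p(g) = 18750 (p(g) = 30*625 = 18750)
-36*((-1 - 26) - p(0)) = -36*((-1 - 26) - 1*18750) = -36*(-27 - 18750) = -36*(-18777) = 675972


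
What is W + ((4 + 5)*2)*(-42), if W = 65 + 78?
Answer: -613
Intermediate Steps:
W = 143
W + ((4 + 5)*2)*(-42) = 143 + ((4 + 5)*2)*(-42) = 143 + (9*2)*(-42) = 143 + 18*(-42) = 143 - 756 = -613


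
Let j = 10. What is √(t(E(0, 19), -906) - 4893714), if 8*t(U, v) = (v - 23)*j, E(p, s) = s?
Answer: I*√19579501/2 ≈ 2212.4*I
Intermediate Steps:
t(U, v) = -115/4 + 5*v/4 (t(U, v) = ((v - 23)*10)/8 = ((-23 + v)*10)/8 = (-230 + 10*v)/8 = -115/4 + 5*v/4)
√(t(E(0, 19), -906) - 4893714) = √((-115/4 + (5/4)*(-906)) - 4893714) = √((-115/4 - 2265/2) - 4893714) = √(-4645/4 - 4893714) = √(-19579501/4) = I*√19579501/2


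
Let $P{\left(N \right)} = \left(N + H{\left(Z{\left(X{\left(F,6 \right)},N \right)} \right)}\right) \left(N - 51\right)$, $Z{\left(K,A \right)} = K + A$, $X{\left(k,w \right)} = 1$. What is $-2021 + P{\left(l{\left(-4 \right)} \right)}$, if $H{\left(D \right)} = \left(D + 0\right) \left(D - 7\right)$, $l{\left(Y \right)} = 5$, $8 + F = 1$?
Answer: $-1975$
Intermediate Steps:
$F = -7$ ($F = -8 + 1 = -7$)
$Z{\left(K,A \right)} = A + K$
$H{\left(D \right)} = D \left(-7 + D\right)$
$P{\left(N \right)} = \left(-51 + N\right) \left(N + \left(1 + N\right) \left(-6 + N\right)\right)$ ($P{\left(N \right)} = \left(N + \left(N + 1\right) \left(-7 + \left(N + 1\right)\right)\right) \left(N - 51\right) = \left(N + \left(1 + N\right) \left(-7 + \left(1 + N\right)\right)\right) \left(-51 + N\right) = \left(N + \left(1 + N\right) \left(-6 + N\right)\right) \left(-51 + N\right) = \left(-51 + N\right) \left(N + \left(1 + N\right) \left(-6 + N\right)\right)$)
$-2021 + P{\left(l{\left(-4 \right)} \right)} = -2021 + \left(306 + 5^{3} - 55 \cdot 5^{2} + 198 \cdot 5\right) = -2021 + \left(306 + 125 - 1375 + 990\right) = -2021 + 46 = -1975$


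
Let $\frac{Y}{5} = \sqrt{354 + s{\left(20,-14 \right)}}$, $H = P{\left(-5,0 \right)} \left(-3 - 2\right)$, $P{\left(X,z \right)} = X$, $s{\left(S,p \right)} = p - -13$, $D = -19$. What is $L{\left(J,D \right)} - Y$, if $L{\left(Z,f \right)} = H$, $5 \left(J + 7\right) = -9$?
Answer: $25 - 5 \sqrt{353} \approx -68.942$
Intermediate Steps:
$J = - \frac{44}{5}$ ($J = -7 + \frac{1}{5} \left(-9\right) = -7 - \frac{9}{5} = - \frac{44}{5} \approx -8.8$)
$s{\left(S,p \right)} = 13 + p$ ($s{\left(S,p \right)} = p + 13 = 13 + p$)
$H = 25$ ($H = - 5 \left(-3 - 2\right) = \left(-5\right) \left(-5\right) = 25$)
$L{\left(Z,f \right)} = 25$
$Y = 5 \sqrt{353}$ ($Y = 5 \sqrt{354 + \left(13 - 14\right)} = 5 \sqrt{354 - 1} = 5 \sqrt{353} \approx 93.942$)
$L{\left(J,D \right)} - Y = 25 - 5 \sqrt{353}$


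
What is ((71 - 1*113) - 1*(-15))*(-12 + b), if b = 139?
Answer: -3429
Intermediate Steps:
((71 - 1*113) - 1*(-15))*(-12 + b) = ((71 - 1*113) - 1*(-15))*(-12 + 139) = ((71 - 113) + 15)*127 = (-42 + 15)*127 = -27*127 = -3429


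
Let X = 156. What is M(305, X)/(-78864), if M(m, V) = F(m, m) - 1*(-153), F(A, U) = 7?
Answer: -10/4929 ≈ -0.0020288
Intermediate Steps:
M(m, V) = 160 (M(m, V) = 7 - 1*(-153) = 7 + 153 = 160)
M(305, X)/(-78864) = 160/(-78864) = 160*(-1/78864) = -10/4929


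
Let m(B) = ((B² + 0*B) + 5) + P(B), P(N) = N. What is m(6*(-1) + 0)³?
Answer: 42875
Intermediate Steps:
m(B) = 5 + B + B² (m(B) = ((B² + 0*B) + 5) + B = ((B² + 0) + 5) + B = (B² + 5) + B = (5 + B²) + B = 5 + B + B²)
m(6*(-1) + 0)³ = (5 + (6*(-1) + 0) + (6*(-1) + 0)²)³ = (5 + (-6 + 0) + (-6 + 0)²)³ = (5 - 6 + (-6)²)³ = (5 - 6 + 36)³ = 35³ = 42875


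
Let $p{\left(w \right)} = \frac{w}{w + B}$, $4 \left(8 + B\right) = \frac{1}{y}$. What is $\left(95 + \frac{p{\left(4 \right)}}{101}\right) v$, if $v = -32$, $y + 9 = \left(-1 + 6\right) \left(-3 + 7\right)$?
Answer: $- \frac{53726368}{17675} \approx -3039.7$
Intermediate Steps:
$y = 11$ ($y = -9 + \left(-1 + 6\right) \left(-3 + 7\right) = -9 + 5 \cdot 4 = -9 + 20 = 11$)
$B = - \frac{351}{44}$ ($B = -8 + \frac{1}{4 \cdot 11} = -8 + \frac{1}{4} \cdot \frac{1}{11} = -8 + \frac{1}{44} = - \frac{351}{44} \approx -7.9773$)
$p{\left(w \right)} = \frac{w}{- \frac{351}{44} + w}$ ($p{\left(w \right)} = \frac{w}{w - \frac{351}{44}} = \frac{w}{- \frac{351}{44} + w}$)
$\left(95 + \frac{p{\left(4 \right)}}{101}\right) v = \left(95 + \frac{44 \cdot 4 \frac{1}{-351 + 44 \cdot 4}}{101}\right) \left(-32\right) = \left(95 + 44 \cdot 4 \frac{1}{-351 + 176} \cdot \frac{1}{101}\right) \left(-32\right) = \left(95 + 44 \cdot 4 \frac{1}{-175} \cdot \frac{1}{101}\right) \left(-32\right) = \left(95 + 44 \cdot 4 \left(- \frac{1}{175}\right) \frac{1}{101}\right) \left(-32\right) = \left(95 - \frac{176}{17675}\right) \left(-32\right) = \frac{1678949}{17675} \left(-32\right) = - \frac{53726368}{17675}$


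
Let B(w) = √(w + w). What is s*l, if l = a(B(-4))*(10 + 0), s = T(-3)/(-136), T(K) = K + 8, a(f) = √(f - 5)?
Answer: -25*√(-5 + 2*I*√2)/68 ≈ -0.22432 - 0.85214*I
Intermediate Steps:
B(w) = √2*√w (B(w) = √(2*w) = √2*√w)
a(f) = √(-5 + f)
T(K) = 8 + K
s = -5/136 (s = (8 - 3)/(-136) = 5*(-1/136) = -5/136 ≈ -0.036765)
l = 10*√(-5 + 2*I*√2) (l = √(-5 + √2*√(-4))*(10 + 0) = √(-5 + √2*(2*I))*10 = √(-5 + 2*I*√2)*10 = 10*√(-5 + 2*I*√2) ≈ 6.1015 + 23.178*I)
s*l = -25*√(-5 + 2*I*√2)/68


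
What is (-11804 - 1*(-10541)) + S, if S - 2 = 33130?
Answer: 31869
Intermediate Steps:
S = 33132 (S = 2 + 33130 = 33132)
(-11804 - 1*(-10541)) + S = (-11804 - 1*(-10541)) + 33132 = (-11804 + 10541) + 33132 = -1263 + 33132 = 31869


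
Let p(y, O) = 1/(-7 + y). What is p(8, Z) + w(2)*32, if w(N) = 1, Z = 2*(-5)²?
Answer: 33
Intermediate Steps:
Z = 50 (Z = 2*25 = 50)
p(8, Z) + w(2)*32 = 1/(-7 + 8) + 1*32 = 1/1 + 32 = 1 + 32 = 33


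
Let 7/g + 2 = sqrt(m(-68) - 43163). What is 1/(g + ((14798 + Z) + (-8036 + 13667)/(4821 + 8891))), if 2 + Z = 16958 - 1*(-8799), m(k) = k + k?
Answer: 110059040302547632/4463269422896768049837 + 1316132608*I*sqrt(4811)/4463269422896768049837 ≈ 2.4659e-5 + 2.0453e-11*I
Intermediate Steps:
m(k) = 2*k
Z = 25755 (Z = -2 + (16958 - 1*(-8799)) = -2 + (16958 + 8799) = -2 + 25757 = 25755)
g = 7/(-2 + 3*I*sqrt(4811)) (g = 7/(-2 + sqrt(2*(-68) - 43163)) = 7/(-2 + sqrt(-136 - 43163)) = 7/(-2 + sqrt(-43299)) = 7/(-2 + 3*I*sqrt(4811)) ≈ -0.0003233 - 0.033637*I)
1/(g + ((14798 + Z) + (-8036 + 13667)/(4821 + 8891))) = 1/((-14/43303 - 21*I*sqrt(4811)/43303) + ((14798 + 25755) + (-8036 + 13667)/(4821 + 8891))) = 1/((-14/43303 - 21*I*sqrt(4811)/43303) + (40553 + 5631/13712)) = 1/((-14/43303 - 21*I*sqrt(4811)/43303) + 556068367/13712) = 1/(24079428304233/593770736 - 21*I*sqrt(4811)/43303)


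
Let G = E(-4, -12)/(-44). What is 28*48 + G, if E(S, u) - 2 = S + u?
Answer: 29575/22 ≈ 1344.3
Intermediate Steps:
E(S, u) = 2 + S + u (E(S, u) = 2 + (S + u) = 2 + S + u)
G = 7/22 (G = (2 - 4 - 12)/(-44) = -14*(-1/44) = 7/22 ≈ 0.31818)
28*48 + G = 28*48 + 7/22 = 1344 + 7/22 = 29575/22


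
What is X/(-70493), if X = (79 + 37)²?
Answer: -13456/70493 ≈ -0.19088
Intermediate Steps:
X = 13456 (X = 116² = 13456)
X/(-70493) = 13456/(-70493) = 13456*(-1/70493) = -13456/70493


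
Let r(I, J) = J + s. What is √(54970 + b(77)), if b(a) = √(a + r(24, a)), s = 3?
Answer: √(54970 + √157) ≈ 234.48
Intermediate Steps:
r(I, J) = 3 + J (r(I, J) = J + 3 = 3 + J)
b(a) = √(3 + 2*a) (b(a) = √(a + (3 + a)) = √(3 + 2*a))
√(54970 + b(77)) = √(54970 + √(3 + 2*77)) = √(54970 + √(3 + 154)) = √(54970 + √157)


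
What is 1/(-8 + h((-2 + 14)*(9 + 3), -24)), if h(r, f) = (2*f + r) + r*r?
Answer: 1/20824 ≈ 4.8021e-5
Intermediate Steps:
h(r, f) = r + r² + 2*f (h(r, f) = (r + 2*f) + r² = r + r² + 2*f)
1/(-8 + h((-2 + 14)*(9 + 3), -24)) = 1/(-8 + ((-2 + 14)*(9 + 3) + ((-2 + 14)*(9 + 3))² + 2*(-24))) = 1/(-8 + (12*12 + (12*12)² - 48)) = 1/(-8 + (144 + 144² - 48)) = 1/(-8 + (144 + 20736 - 48)) = 1/(-8 + 20832) = 1/20824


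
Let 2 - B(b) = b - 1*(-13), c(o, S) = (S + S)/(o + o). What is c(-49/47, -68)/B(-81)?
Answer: 1598/1715 ≈ 0.93178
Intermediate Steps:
c(o, S) = S/o (c(o, S) = (2*S)/((2*o)) = (2*S)*(1/(2*o)) = S/o)
B(b) = -11 - b (B(b) = 2 - (b - 1*(-13)) = 2 - (b + 13) = 2 - (13 + b) = 2 + (-13 - b) = -11 - b)
c(-49/47, -68)/B(-81) = (-68/((-49/47)))/(-11 - 1*(-81)) = (-68/((-49*1/47)))/(-11 + 81) = -68/(-49/47)/70 = -68*(-47/49)*(1/70) = (3196/49)*(1/70) = 1598/1715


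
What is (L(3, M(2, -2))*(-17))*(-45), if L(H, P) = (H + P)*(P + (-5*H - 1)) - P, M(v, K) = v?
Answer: -55080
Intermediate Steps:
L(H, P) = -P + (H + P)*(-1 + P - 5*H) (L(H, P) = (H + P)*(P + (-1 - 5*H)) - P = (H + P)*(-1 + P - 5*H) - P = -P + (H + P)*(-1 + P - 5*H))
(L(3, M(2, -2))*(-17))*(-45) = ((2**2 - 1*3 - 5*3**2 - 2*2 - 4*3*2)*(-17))*(-45) = ((4 - 3 - 5*9 - 4 - 24)*(-17))*(-45) = ((4 - 3 - 45 - 4 - 24)*(-17))*(-45) = -72*(-17)*(-45) = 1224*(-45) = -55080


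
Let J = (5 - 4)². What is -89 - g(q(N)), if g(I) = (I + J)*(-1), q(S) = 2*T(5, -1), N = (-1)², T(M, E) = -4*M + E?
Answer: -130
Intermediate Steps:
T(M, E) = E - 4*M
J = 1 (J = 1² = 1)
N = 1
q(S) = -42 (q(S) = 2*(-1 - 4*5) = 2*(-1 - 20) = 2*(-21) = -42)
g(I) = -1 - I (g(I) = (I + 1)*(-1) = (1 + I)*(-1) = -1 - I)
-89 - g(q(N)) = -89 - (-1 - 1*(-42)) = -89 - (-1 + 42) = -89 - 1*41 = -89 - 41 = -130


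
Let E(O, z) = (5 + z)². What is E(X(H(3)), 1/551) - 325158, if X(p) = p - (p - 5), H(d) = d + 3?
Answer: -98710698422/303601 ≈ -3.2513e+5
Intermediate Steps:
H(d) = 3 + d
X(p) = 5 (X(p) = p - (-5 + p) = p + (5 - p) = 5)
E(X(H(3)), 1/551) - 325158 = (5 + 1/551)² - 325158 = (2756/551)² - 325158 = 7595536/303601 - 325158 = -98710698422/303601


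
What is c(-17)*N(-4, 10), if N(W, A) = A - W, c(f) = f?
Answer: -238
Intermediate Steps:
N(W, A) = A - W
c(-17)*N(-4, 10) = -17*(10 - 1*(-4)) = -17*(10 + 4) = -17*14 = -238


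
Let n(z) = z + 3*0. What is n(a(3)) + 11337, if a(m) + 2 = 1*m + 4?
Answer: 11342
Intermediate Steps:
a(m) = 2 + m (a(m) = -2 + (1*m + 4) = -2 + (m + 4) = -2 + (4 + m) = 2 + m)
n(z) = z (n(z) = z + 0 = z)
n(a(3)) + 11337 = (2 + 3) + 11337 = 5 + 11337 = 11342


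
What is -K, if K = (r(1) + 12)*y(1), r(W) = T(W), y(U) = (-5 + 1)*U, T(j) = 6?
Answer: 72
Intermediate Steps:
y(U) = -4*U
r(W) = 6
K = -72 (K = (6 + 12)*(-4*1) = 18*(-4) = -72)
-K = -1*(-72) = 72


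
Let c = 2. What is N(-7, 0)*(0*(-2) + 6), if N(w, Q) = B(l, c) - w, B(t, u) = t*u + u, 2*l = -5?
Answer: 24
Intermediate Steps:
l = -5/2 (l = (½)*(-5) = -5/2 ≈ -2.5000)
B(t, u) = u + t*u
N(w, Q) = -3 - w (N(w, Q) = 2*(1 - 5/2) - w = 2*(-3/2) - w = -3 - w)
N(-7, 0)*(0*(-2) + 6) = (-3 - 1*(-7))*(0*(-2) + 6) = (-3 + 7)*(0 + 6) = 4*6 = 24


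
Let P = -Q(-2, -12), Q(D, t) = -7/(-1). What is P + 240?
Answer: 233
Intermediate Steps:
Q(D, t) = 7 (Q(D, t) = -7*(-1) = 7)
P = -7 (P = -1*7 = -7)
P + 240 = -7 + 240 = 233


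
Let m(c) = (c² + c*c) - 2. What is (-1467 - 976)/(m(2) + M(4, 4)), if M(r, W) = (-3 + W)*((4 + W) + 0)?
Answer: -349/2 ≈ -174.50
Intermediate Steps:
m(c) = -2 + 2*c² (m(c) = (c² + c²) - 2 = 2*c² - 2 = -2 + 2*c²)
M(r, W) = (-3 + W)*(4 + W)
(-1467 - 976)/(m(2) + M(4, 4)) = (-1467 - 976)/((-2 + 2*2²) + (-12 + 4 + 4²)) = -2443/((-2 + 2*4) + (-12 + 4 + 16)) = -2443/((-2 + 8) + 8) = -2443/(6 + 8) = -2443/14 = -2443*1/14 = -349/2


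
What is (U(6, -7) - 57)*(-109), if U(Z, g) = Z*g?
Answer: 10791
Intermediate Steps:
(U(6, -7) - 57)*(-109) = (6*(-7) - 57)*(-109) = (-42 - 57)*(-109) = -99*(-109) = 10791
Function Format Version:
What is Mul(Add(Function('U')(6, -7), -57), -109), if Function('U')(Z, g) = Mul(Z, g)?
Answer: 10791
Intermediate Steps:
Mul(Add(Function('U')(6, -7), -57), -109) = Mul(Add(Mul(6, -7), -57), -109) = Mul(Add(-42, -57), -109) = Mul(-99, -109) = 10791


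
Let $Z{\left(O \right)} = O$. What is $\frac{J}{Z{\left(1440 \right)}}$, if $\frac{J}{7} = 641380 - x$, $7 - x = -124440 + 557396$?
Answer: $\frac{7520303}{1440} \approx 5222.4$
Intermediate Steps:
$x = -432949$ ($x = 7 - \left(-124440 + 557396\right) = 7 - 432956 = -432949$)
$J = 7520303$ ($J = 7 \left(641380 - -432949\right) = 7 \left(641380 + 432949\right) = 7 \cdot 1074329 = 7520303$)
$\frac{J}{Z{\left(1440 \right)}} = \frac{7520303}{1440}$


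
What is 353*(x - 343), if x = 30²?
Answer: 196621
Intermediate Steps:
x = 900
353*(x - 343) = 353*(900 - 343) = 353*557 = 196621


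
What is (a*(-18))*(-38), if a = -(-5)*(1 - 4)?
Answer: -10260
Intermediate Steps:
a = -15 (a = -(-5)*(-3) = -1*15 = -15)
(a*(-18))*(-38) = -15*(-18)*(-38) = 270*(-38) = -10260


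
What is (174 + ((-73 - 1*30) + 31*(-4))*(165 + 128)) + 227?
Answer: -66110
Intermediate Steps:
(174 + ((-73 - 1*30) + 31*(-4))*(165 + 128)) + 227 = (174 + ((-73 - 30) - 124)*293) + 227 = (174 + (-103 - 124)*293) + 227 = (174 - 227*293) + 227 = (174 - 66511) + 227 = -66337 + 227 = -66110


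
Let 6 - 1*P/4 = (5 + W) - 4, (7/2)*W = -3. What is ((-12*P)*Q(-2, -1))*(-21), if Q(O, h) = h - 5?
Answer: -35424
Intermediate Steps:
W = -6/7 (W = (2/7)*(-3) = -6/7 ≈ -0.85714)
Q(O, h) = -5 + h
P = 164/7 (P = 24 - 4*((5 - 6/7) - 4) = 24 - 4*(29/7 - 4) = 24 - 4*1/7 = 24 - 4/7 = 164/7 ≈ 23.429)
((-12*P)*Q(-2, -1))*(-21) = ((-12*164/7)*(-5 - 1))*(-21) = -1968/7*(-6)*(-21) = (11808/7)*(-21) = -35424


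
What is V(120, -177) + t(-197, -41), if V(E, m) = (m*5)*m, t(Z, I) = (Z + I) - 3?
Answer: 156404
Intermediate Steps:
t(Z, I) = -3 + I + Z (t(Z, I) = (I + Z) - 3 = -3 + I + Z)
V(E, m) = 5*m**2 (V(E, m) = (5*m)*m = 5*m**2)
V(120, -177) + t(-197, -41) = 5*(-177)**2 + (-3 - 41 - 197) = 5*31329 - 241 = 156645 - 241 = 156404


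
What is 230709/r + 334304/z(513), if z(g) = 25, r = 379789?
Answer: 126970749581/9494725 ≈ 13373.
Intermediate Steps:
230709/r + 334304/z(513) = 230709/379789 + 334304/25 = 126970749581/9494725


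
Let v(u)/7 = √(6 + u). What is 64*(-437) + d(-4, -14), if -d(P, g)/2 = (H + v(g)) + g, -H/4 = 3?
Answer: -27916 - 28*I*√2 ≈ -27916.0 - 39.598*I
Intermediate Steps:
H = -12 (H = -4*3 = -12)
v(u) = 7*√(6 + u)
d(P, g) = 24 - 14*√(6 + g) - 2*g (d(P, g) = -2*((-12 + 7*√(6 + g)) + g) = -2*(-12 + g + 7*√(6 + g)) = 24 - 14*√(6 + g) - 2*g)
64*(-437) + d(-4, -14) = 64*(-437) + (24 - 14*√(6 - 14) - 2*(-14)) = -27968 + (24 - 28*I*√2 + 28) = -27968 + (52 - 28*I*√2) = -27916 - 28*I*√2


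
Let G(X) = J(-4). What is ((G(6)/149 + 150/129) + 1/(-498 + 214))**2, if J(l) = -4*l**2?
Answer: 1763119230625/3310900489744 ≈ 0.53252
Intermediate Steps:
G(X) = -64 (G(X) = -4*(-4)**2 = -4*16 = -64)
((G(6)/149 + 150/129) + 1/(-498 + 214))**2 = ((-64/149 + 150/129) + 1/(-498 + 214))**2 = ((-64*1/149 + 150*(1/129)) + 1/(-284))**2 = ((-64/149 + 50/43) - 1/284)**2 = (4698/6407 - 1/284)**2 = (1327825/1819588)**2 = 1763119230625/3310900489744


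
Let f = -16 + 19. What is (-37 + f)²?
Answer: 1156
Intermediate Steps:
f = 3
(-37 + f)² = (-37 + 3)² = (-34)² = 1156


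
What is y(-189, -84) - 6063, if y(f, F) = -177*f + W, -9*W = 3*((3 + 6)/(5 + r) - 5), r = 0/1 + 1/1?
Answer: 164347/6 ≈ 27391.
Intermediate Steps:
r = 1 (r = 0*1 + 1*1 = 0 + 1 = 1)
W = 7/6 (W = -((3 + 6)/(5 + 1) - 5)/3 = -(9/6 - 5)/3 = -(9*(⅙) - 5)/3 = -(3/2 - 5)/3 = -(-7)/(3*2) = -⅑*(-21/2) = 7/6 ≈ 1.1667)
y(f, F) = 7/6 - 177*f (y(f, F) = -177*f + 7/6 = 7/6 - 177*f)
y(-189, -84) - 6063 = (7/6 - 177*(-189)) - 6063 = (7/6 + 33453) - 6063 = 200725/6 - 6063 = 164347/6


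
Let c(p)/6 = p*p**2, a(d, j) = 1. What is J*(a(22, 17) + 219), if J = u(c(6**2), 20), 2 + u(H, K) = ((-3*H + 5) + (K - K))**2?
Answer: 155159197337540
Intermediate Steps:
c(p) = 6*p**3 (c(p) = 6*(p*p**2) = 6*p**3)
u(H, K) = -2 + (5 - 3*H)**2 (u(H, K) = -2 + ((-3*H + 5) + (K - K))**2 = -2 + ((5 - 3*H) + 0)**2 = -2 + (5 - 3*H)**2)
J = 705269078807 (J = -2 + (-5 + 3*(6*(6**2)**3))**2 = -2 + (-5 + 3*(6*36**3))**2 = -2 + (-5 + 3*(6*46656))**2 = -2 + (-5 + 3*279936)**2 = -2 + (-5 + 839808)**2 = -2 + 839803**2 = -2 + 705269078809 = 705269078807)
J*(a(22, 17) + 219) = 705269078807*(1 + 219) = 705269078807*220 = 155159197337540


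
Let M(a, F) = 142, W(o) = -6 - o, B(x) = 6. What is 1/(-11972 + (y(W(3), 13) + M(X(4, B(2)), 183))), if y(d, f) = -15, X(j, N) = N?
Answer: -1/11845 ≈ -8.4424e-5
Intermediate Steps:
1/(-11972 + (y(W(3), 13) + M(X(4, B(2)), 183))) = 1/(-11972 + (-15 + 142)) = 1/(-11972 + 127) = 1/(-11845) = -1/11845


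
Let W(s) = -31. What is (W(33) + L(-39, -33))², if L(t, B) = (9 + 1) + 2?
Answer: 361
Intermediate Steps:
L(t, B) = 12 (L(t, B) = 10 + 2 = 12)
(W(33) + L(-39, -33))² = (-31 + 12)² = (-19)² = 361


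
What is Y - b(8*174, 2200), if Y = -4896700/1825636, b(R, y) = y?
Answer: -1005323975/456409 ≈ -2202.7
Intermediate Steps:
Y = -1224175/456409 (Y = -4896700*1/1825636 = -1224175/456409 ≈ -2.6822)
Y - b(8*174, 2200) = -1224175/456409 - 1*2200 = -1224175/456409 - 2200 = -1005323975/456409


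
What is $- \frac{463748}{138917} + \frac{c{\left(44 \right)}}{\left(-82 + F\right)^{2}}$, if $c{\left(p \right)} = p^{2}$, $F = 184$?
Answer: $- \frac{1138972720}{361323117} \approx -3.1522$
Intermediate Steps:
$- \frac{463748}{138917} + \frac{c{\left(44 \right)}}{\left(-82 + F\right)^{2}} = - \frac{463748}{138917} + \frac{44^{2}}{\left(-82 + 184\right)^{2}} = \left(-463748\right) \frac{1}{138917} + \frac{1936}{102^{2}} = - \frac{463748}{138917} + \frac{1936}{10404} = - \frac{463748}{138917} + 1936 \cdot \frac{1}{10404} = - \frac{463748}{138917} + \frac{484}{2601} = - \frac{1138972720}{361323117}$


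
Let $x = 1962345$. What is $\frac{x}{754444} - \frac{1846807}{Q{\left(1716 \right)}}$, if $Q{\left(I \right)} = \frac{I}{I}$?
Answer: $- \frac{1393310497963}{754444} \approx -1.8468 \cdot 10^{6}$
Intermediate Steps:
$Q{\left(I \right)} = 1$
$\frac{x}{754444} - \frac{1846807}{Q{\left(1716 \right)}} = \frac{1962345}{754444} - \frac{1846807}{1} = 1962345 \cdot \frac{1}{754444} - 1846807 = \frac{1962345}{754444} - 1846807 = - \frac{1393310497963}{754444}$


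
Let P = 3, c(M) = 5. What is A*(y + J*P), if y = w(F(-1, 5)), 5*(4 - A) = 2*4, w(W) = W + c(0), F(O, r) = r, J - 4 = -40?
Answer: -1176/5 ≈ -235.20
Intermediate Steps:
J = -36 (J = 4 - 40 = -36)
w(W) = 5 + W (w(W) = W + 5 = 5 + W)
A = 12/5 (A = 4 - 2*4/5 = 4 - 1/5*8 = 4 - 8/5 = 12/5 ≈ 2.4000)
y = 10 (y = 5 + 5 = 10)
A*(y + J*P) = 12*(10 - 36*3)/5 = 12*(10 - 108)/5 = (12/5)*(-98) = -1176/5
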